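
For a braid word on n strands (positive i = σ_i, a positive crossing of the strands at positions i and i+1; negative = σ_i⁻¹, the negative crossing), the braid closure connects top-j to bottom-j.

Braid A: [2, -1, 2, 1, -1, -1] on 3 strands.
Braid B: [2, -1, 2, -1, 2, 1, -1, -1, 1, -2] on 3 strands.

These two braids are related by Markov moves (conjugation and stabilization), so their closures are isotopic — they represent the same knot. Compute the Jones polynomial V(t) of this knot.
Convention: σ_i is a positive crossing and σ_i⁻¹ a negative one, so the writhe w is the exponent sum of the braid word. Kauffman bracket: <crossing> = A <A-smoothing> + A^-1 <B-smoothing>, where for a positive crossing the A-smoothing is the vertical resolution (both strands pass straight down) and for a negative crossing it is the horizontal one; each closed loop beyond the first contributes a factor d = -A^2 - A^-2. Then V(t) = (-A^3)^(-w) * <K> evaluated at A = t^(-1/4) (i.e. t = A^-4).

t^2 - t + 1 - t^-1 + t^-2

Derivation:
Markov-equivalent braids have isotopic closures, hence identical knot invariants. Strip the Markov moves from each word to reach a common short braid β, then compute V(t) once on β.
Braid A: s2 s1^-1 s2 s1 s1^-1 s1^-1 on 3 strands has no conjugating prefix/suffix or stabilization to strip; take β = s2 s1^-1 s2 s1 s1^-1 s1^-1.
Braid B: s2 s1^-1 s2 s1^-1 s2 s1 s1^-1 s1^-1 s1 s2^-1 on 3 strands reduces by inverse Markov moves (closure unchanged at each step):
  Deconjugate: the word is γ·β·γ⁻¹ with γ = s2 s1^-1 (prefix) and γ⁻¹ = s1 s2^-1 (suffix); strip both.
Reduced to β = s2 s1^-1 s2 s1 s1^-1 s1^-1 on 3 strands, 6 crossings.
Both give the same β = s2 s1^-1 s2 s1 s1^-1 s1^-1 on 3 strands, so one state sum suffices:
First cancel adjacent σ_i σ_i⁻¹ pairs (Reidemeister II — same braid, same closure): s2 s1^-1 s2 s1 s1^-1 s1^-1 → s2 s1^-1 s2 s1^-1.
Braid: s2 s1^-1 s2 s1^-1 on 3 strands, 4 crossings.
Writhe w = (#positive) - (#negative) = 2 - 2 = 0.
Computing the Kauffman bracket via state sum. There are 2^4 = 16 states.
Smooth each crossing (0=||, 1=⌣⌢); contribution A^(Σ sign_k(1-2s_k)) * d^(L-1).
  state 0000: A-exp=+0, loops=3, term = A^0 * d^2
  state 0001: A-exp=+2, loops=2, term = A^2 * d^1
  state 0010: A-exp=-2, loops=2, term = A^-2 * d^1
  state 0011: A-exp=+0, loops=1, term = A^0 * d^0
  state 0100: A-exp=+2, loops=2, term = A^2 * d^1
  state 0101: A-exp=+4, loops=3, term = A^4 * d^2
  state 0110: A-exp=+0, loops=1, term = A^0 * d^0
  state 0111: A-exp=+2, loops=2, term = A^2 * d^1
  state 1000: A-exp=-2, loops=2, term = A^-2 * d^1
  state 1001: A-exp=+0, loops=1, term = A^0 * d^0
  state 1010: A-exp=-4, loops=3, term = A^-4 * d^2
  state 1011: A-exp=-2, loops=2, term = A^-2 * d^1
  state 1100: A-exp=+0, loops=1, term = A^0 * d^0
  state 1101: A-exp=+2, loops=2, term = A^2 * d^1
  state 1110: A-exp=-2, loops=2, term = A^-2 * d^1
  state 1111: A-exp=+0, loops=1, term = A^0 * d^0
Collect the terms by A-exponent (count of states per loop number):
Powers of d = -A^2 - A^-2: d^2 = A^4 + 2 + A^-4.
  A^4 * (d^2) = A^8 + 2*A^4 + 1
  A^2 * (4*d) = -4*A^4 - 4
  A^0 * (5 + d^2) = A^4 + 7 + A^-4
  A^-2 * (4*d) = -4 - 4*A^-4
  A^-4 * (d^2) = 1 + 2*A^-4 + A^-8
Summing the groups: <K> = A^8 - A^4 + 1 - A^-4 + A^-8
Normalise by the writhe: (-A^3)^(-w) = (-A^3)^(0) = 1, so f(A) = 1 * <K> = A^8 - A^4 + 1 - A^-4 + A^-8.
Substitute A = t^(-1/4), i.e. A^e → t^(-e/4): V(t) = t^2 - t + 1 - t^-1 + t^-2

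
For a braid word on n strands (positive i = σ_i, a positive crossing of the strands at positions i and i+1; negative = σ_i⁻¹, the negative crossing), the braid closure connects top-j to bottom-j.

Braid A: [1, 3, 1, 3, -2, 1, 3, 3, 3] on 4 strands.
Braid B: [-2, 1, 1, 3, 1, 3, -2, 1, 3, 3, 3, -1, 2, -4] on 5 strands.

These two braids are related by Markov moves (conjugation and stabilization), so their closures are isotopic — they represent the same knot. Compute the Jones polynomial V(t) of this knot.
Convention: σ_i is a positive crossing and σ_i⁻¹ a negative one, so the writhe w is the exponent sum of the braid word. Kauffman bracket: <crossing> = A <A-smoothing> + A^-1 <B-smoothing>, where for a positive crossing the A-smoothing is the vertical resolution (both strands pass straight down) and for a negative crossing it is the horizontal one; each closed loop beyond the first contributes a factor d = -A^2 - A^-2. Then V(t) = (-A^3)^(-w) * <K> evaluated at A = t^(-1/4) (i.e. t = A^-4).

Markov-equivalent braids have isotopic closures, hence identical knot invariants. Strip the Markov moves from each word to reach a common short braid β, then compute V(t) once on β.
Braid A: s1 s3 s1 s3 s2^-1 s1 s3 s3 s3 on 4 strands has no conjugating prefix/suffix or stabilization to strip; take β = s1 s3 s1 s3 s2^-1 s1 s3 s3 s3.
Braid B: s2^-1 s1 s1 s3 s1 s3 s2^-1 s1 s3 s3 s3 s1^-1 s2 s4^-1 on 5 strands reduces by inverse Markov moves (closure unchanged at each step):
  Destabilize: the word has the form β·s4^-1 where s4^-1 occurs only as the final letter (β ∈ B_4); drop it and the last strand → 4 strands.
  Deconjugate: the word is γ·β·γ⁻¹ with γ = s2^-1 s1 (prefix) and γ⁻¹ = s1^-1 s2 (suffix); strip both.
Reduced to β = s1 s3 s1 s3 s2^-1 s1 s3 s3 s3 on 4 strands, 9 crossings.
Both give the same β = s1 s3 s1 s3 s2^-1 s1 s3 s3 s3 on 4 strands, so one state sum suffices:
Braid: s1 s3 s1 s3 s2^-1 s1 s3 s3 s3 on 4 strands, 9 crossings.
Writhe w = (#positive) - (#negative) = 8 - 1 = 7.
Computing the Kauffman bracket via state sum. There are 2^9 = 512 states.
For each crossing: s=0 is the vertical smoothing, s=1 horizontal. Crossing k contributes A^(sign_k * (1 - 2*s_k)); loop factor d = -A^2 - A^-2.
Tabulate the states by total A-exponent and number of loops L (A-exp: L × count):
  A^9: L=3 ×1
  A^7: L=2 ×8, L=4 ×1
  A^5: L=1 ×15, L=3 ×21
  A^3: L=2 ×60, L=4 ×24
  A^1: L=3 ×110, L=5 ×16
  A^-1: L=4 ×120, L=6 ×6
  A^-3: L=5 ×83, L=7 ×1
  A^-5: L=6 ×36
  A^-7: L=7 ×9
  A^-9: L=8 ×1
Each group contributes A^e * Σ count * d^(L-1):
Powers of d = -A^2 - A^-2: d^2 = A^4 + 2 + A^-4; d^3 = -A^6 - 3*A^2 - 3*A^-2 - A^-6; d^4 = A^8 + 4*A^4 + 6 + 4*A^-4 + A^-8; d^5 = -A^10 - 5*A^6 - 10*A^2 - 10*A^-2 - 5*A^-6 - A^-10; d^6 = A^12 + 6*A^8 + 15*A^4 + 20 + 15*A^-4 + 6*A^-8 + A^-12; d^7 = -A^14 - 7*A^10 - 21*A^6 - 35*A^2 - 35*A^-2 - 21*A^-6 - 7*A^-10 - A^-14.
  A^9 * (d^2) = A^13 + 2*A^9 + A^5
  A^7 * (8*d + d^3) = -A^13 - 11*A^9 - 11*A^5 - A
  A^5 * (15 + 21*d^2) = 21*A^9 + 57*A^5 + 21*A
  A^3 * (60*d + 24*d^3) = -24*A^9 - 132*A^5 - 132*A - 24*A^-3
  A^1 * (110*d^2 + 16*d^4) = 16*A^9 + 174*A^5 + 316*A + 174*A^-3 + 16*A^-7
  A^-1 * (120*d^3 + 6*d^5) = -6*A^9 - 150*A^5 - 420*A - 420*A^-3 - 150*A^-7 - 6*A^-11
  A^-3 * (83*d^4 + d^6) = A^9 + 89*A^5 + 347*A + 518*A^-3 + 347*A^-7 + 89*A^-11 + A^-15
  A^-5 * (36*d^5) = -36*A^5 - 180*A - 360*A^-3 - 360*A^-7 - 180*A^-11 - 36*A^-15
  A^-7 * (9*d^6) = 9*A^5 + 54*A + 135*A^-3 + 180*A^-7 + 135*A^-11 + 54*A^-15 + 9*A^-19
  A^-9 * (d^7) = -A^5 - 7*A - 21*A^-3 - 35*A^-7 - 35*A^-11 - 21*A^-15 - 7*A^-19 - A^-23
Summing the groups: <K> = -A^9 - 2*A + 2*A^-3 - 2*A^-7 + 3*A^-11 - 2*A^-15 + 2*A^-19 - A^-23
Normalise by the writhe: (-A^3)^(-w) = (-A^3)^(-7) = -A^-21, so f(A) = -A^-21 * <K> = A^-12 + 2*A^-20 - 2*A^-24 + 2*A^-28 - 3*A^-32 + 2*A^-36 - 2*A^-40 + A^-44.
Substitute A = t^(-1/4), i.e. A^e → t^(-e/4): V(t) = t^11 - 2*t^10 + 2*t^9 - 3*t^8 + 2*t^7 - 2*t^6 + 2*t^5 + t^3

Answer: t^11 - 2*t^10 + 2*t^9 - 3*t^8 + 2*t^7 - 2*t^6 + 2*t^5 + t^3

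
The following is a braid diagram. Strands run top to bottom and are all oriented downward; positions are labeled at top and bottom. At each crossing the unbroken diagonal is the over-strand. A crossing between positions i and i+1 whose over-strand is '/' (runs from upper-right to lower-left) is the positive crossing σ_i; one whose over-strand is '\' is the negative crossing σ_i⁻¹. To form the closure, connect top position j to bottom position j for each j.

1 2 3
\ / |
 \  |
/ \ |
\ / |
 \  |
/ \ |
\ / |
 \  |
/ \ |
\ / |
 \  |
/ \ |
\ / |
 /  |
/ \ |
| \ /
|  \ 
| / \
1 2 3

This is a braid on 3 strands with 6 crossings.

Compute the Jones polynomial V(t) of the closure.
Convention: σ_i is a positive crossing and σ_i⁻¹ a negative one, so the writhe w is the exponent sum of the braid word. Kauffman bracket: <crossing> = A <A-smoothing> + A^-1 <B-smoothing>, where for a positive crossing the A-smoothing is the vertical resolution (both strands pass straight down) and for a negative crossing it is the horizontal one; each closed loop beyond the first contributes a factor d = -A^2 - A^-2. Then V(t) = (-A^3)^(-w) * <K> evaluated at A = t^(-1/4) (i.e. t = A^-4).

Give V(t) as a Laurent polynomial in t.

Reading the diagram top to bottom ('/'-over between positions i,i+1 = s_i, '\'-over = s_i^-1): braid word = s1^-1 s1^-1 s1^-1 s1^-1 s1 s2^-1.
The presented braid s1^-1 s1^-1 s1^-1 s1^-1 s1 s2^-1 on 3 strands reduces by inverse Markov moves (closure unchanged at each step):
  Destabilize: the word has the form β·s2^-1 where s2^-1 occurs only as the final letter (β ∈ B_2); drop it and the last strand → 2 strands.
  Deconjugate: the word is γ·β·γ⁻¹ with γ = s1^-1 (prefix) and γ⁻¹ = s1 (suffix); strip both.
Reduced to β = s1^-1 s1^-1 s1^-1 on 2 strands, 3 crossings.
Compute on β:
Braid: s1^-1 s1^-1 s1^-1 on 2 strands, 3 crossings.
Writhe w = (#positive) - (#negative) = 0 - 3 = -3.
Computing the Kauffman bracket via state sum. There are 2^3 = 8 states.
Smooth each crossing (0=||, 1=⌣⌢); contribution A^(Σ sign_k(1-2s_k)) * d^(L-1).
  state 000: A-exp=-3, loops=2, term = A^-3 * d^1
  state 001: A-exp=-1, loops=1, term = A^-1 * d^0
  state 010: A-exp=-1, loops=1, term = A^-1 * d^0
  state 011: A-exp=+1, loops=2, term = A^1 * d^1
  state 100: A-exp=-1, loops=1, term = A^-1 * d^0
  state 101: A-exp=+1, loops=2, term = A^1 * d^1
  state 110: A-exp=+1, loops=2, term = A^1 * d^1
  state 111: A-exp=+3, loops=3, term = A^3 * d^2
Collect the terms by A-exponent (count of states per loop number):
Powers of d = -A^2 - A^-2: d^2 = A^4 + 2 + A^-4.
  A^3 * (d^2) = A^7 + 2*A^3 + A^-1
  A^1 * (3*d) = -3*A^3 - 3*A^-1
  A^-1 * (3) = 3*A^-1
  A^-3 * (d) = -A^-1 - A^-5
Summing the groups: <K> = A^7 - A^3 - A^-5
Normalise by the writhe: (-A^3)^(-w) = (-A^3)^(3) = -A^9, so f(A) = -A^9 * <K> = -A^16 + A^12 + A^4.
Substitute A = t^(-1/4), i.e. A^e → t^(-e/4): V(t) = t^-1 + t^-3 - t^-4

Answer: t^-1 + t^-3 - t^-4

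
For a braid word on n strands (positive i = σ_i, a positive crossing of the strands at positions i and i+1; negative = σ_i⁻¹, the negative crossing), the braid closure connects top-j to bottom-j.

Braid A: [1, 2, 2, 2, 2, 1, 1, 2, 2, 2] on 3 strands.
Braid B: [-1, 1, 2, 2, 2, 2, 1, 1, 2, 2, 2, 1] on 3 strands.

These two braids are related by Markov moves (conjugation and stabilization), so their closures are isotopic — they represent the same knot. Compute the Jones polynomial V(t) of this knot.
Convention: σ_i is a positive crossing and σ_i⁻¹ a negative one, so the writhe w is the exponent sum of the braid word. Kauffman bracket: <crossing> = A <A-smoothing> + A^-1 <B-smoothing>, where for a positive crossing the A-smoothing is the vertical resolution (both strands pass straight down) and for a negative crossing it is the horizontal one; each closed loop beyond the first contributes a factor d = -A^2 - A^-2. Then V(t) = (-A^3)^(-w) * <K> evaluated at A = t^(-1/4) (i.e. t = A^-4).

Markov-equivalent braids have isotopic closures, hence identical knot invariants. Strip the Markov moves from each word to reach a common short braid β, then compute V(t) once on β.
Braid A: s1 s2 s2 s2 s2 s1 s1 s2 s2 s2 on 3 strands has no conjugating prefix/suffix or stabilization to strip; take β = s1 s2 s2 s2 s2 s1 s1 s2 s2 s2.
Braid B: s1^-1 s1 s2 s2 s2 s2 s1 s1 s2 s2 s2 s1 on 3 strands reduces by inverse Markov moves (closure unchanged at each step):
  Deconjugate: the word is γ·β·γ⁻¹ with γ = s1^-1 (prefix) and γ⁻¹ = s1 (suffix); strip both.
Reduced to β = s1 s2 s2 s2 s2 s1 s1 s2 s2 s2 on 3 strands, 10 crossings.
Both give the same β = s1 s2 s2 s2 s2 s1 s1 s2 s2 s2 on 3 strands, so one state sum suffices:
Braid: s1 s2 s2 s2 s2 s1 s1 s2 s2 s2 on 3 strands, 10 crossings.
Writhe w = (#positive) - (#negative) = 10 - 0 = 10.
Computing the Kauffman bracket via state sum. There are 2^10 = 1024 states.
Each crossing splits two ways (0=vertical, 1=horizontal). The state's weight is A^(#A-smoothings - #B-smoothings) * d^(loops - 1).
Tabulate the states by total A-exponent and number of loops L (A-exp: L × count):
  A^10: L=3 ×1
  A^8: L=2 ×10
  A^6: L=1 ×21, L=3 ×24
  A^4: L=2 ×84, L=4 ×36
  A^2: L=1 ×24, L=3 ×151, L=5 ×35
  A^0: L=2 ×72, L=4 ×159, L=6 ×21
  A^-2: L=3 ×98, L=5 ×105, L=7 ×7
  A^-4: L=4 ×76, L=6 ×43, L=8 ×1
  A^-6: L=5 ×35, L=7 ×10
  A^-8: L=6 ×9, L=8 ×1
  A^-10: L=7 ×1
Each group contributes A^e * Σ count * d^(L-1):
Powers of d = -A^2 - A^-2: d^2 = A^4 + 2 + A^-4; d^3 = -A^6 - 3*A^2 - 3*A^-2 - A^-6; d^4 = A^8 + 4*A^4 + 6 + 4*A^-4 + A^-8; d^5 = -A^10 - 5*A^6 - 10*A^2 - 10*A^-2 - 5*A^-6 - A^-10; d^6 = A^12 + 6*A^8 + 15*A^4 + 20 + 15*A^-4 + 6*A^-8 + A^-12; d^7 = -A^14 - 7*A^10 - 21*A^6 - 35*A^2 - 35*A^-2 - 21*A^-6 - 7*A^-10 - A^-14.
  A^10 * (d^2) = A^14 + 2*A^10 + A^6
  A^8 * (10*d) = -10*A^10 - 10*A^6
  A^6 * (21 + 24*d^2) = 24*A^10 + 69*A^6 + 24*A^2
  A^4 * (84*d + 36*d^3) = -36*A^10 - 192*A^6 - 192*A^2 - 36*A^-2
  A^2 * (24 + 151*d^2 + 35*d^4) = 35*A^10 + 291*A^6 + 536*A^2 + 291*A^-2 + 35*A^-6
  A^0 * (72*d + 159*d^3 + 21*d^5) = -21*A^10 - 264*A^6 - 759*A^2 - 759*A^-2 - 264*A^-6 - 21*A^-10
  A^-2 * (98*d^2 + 105*d^4 + 7*d^6) = 7*A^10 + 147*A^6 + 623*A^2 + 966*A^-2 + 623*A^-6 + 147*A^-10 + 7*A^-14
  A^-4 * (76*d^3 + 43*d^5 + d^7) = -A^10 - 50*A^6 - 312*A^2 - 693*A^-2 - 693*A^-6 - 312*A^-10 - 50*A^-14 - A^-18
  A^-6 * (35*d^4 + 10*d^6) = 10*A^6 + 95*A^2 + 290*A^-2 + 410*A^-6 + 290*A^-10 + 95*A^-14 + 10*A^-18
  A^-8 * (9*d^5 + d^7) = -A^6 - 16*A^2 - 66*A^-2 - 125*A^-6 - 125*A^-10 - 66*A^-14 - 16*A^-18 - A^-22
  A^-10 * (d^6) = A^2 + 6*A^-2 + 15*A^-6 + 20*A^-10 + 15*A^-14 + 6*A^-18 + A^-22
Summing the groups: <K> = A^14 + A^6 - A^-2 + A^-6 - A^-10 + A^-14 - A^-18
Normalise by the writhe: (-A^3)^(-w) = (-A^3)^(-10) = A^-30, so f(A) = A^-30 * <K> = A^-16 + A^-24 - A^-32 + A^-36 - A^-40 + A^-44 - A^-48.
Substitute A = t^(-1/4), i.e. A^e → t^(-e/4): V(t) = -t^12 + t^11 - t^10 + t^9 - t^8 + t^6 + t^4

Answer: -t^12 + t^11 - t^10 + t^9 - t^8 + t^6 + t^4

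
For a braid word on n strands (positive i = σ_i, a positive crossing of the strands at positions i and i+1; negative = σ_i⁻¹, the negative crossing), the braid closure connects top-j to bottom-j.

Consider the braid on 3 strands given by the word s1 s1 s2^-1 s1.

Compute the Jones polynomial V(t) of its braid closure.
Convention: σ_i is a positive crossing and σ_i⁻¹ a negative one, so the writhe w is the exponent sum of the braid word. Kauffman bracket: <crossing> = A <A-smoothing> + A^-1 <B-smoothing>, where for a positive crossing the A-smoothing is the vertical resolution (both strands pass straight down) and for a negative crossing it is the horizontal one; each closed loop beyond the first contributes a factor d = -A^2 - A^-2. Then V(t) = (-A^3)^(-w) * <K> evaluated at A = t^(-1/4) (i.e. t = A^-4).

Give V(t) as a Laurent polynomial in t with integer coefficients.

Braid: s1 s1 s2^-1 s1 on 3 strands, 4 crossings.
Writhe w = (#positive) - (#negative) = 3 - 1 = 2.
Enumerate smoothing states for the bracket polynomial. There are 2^4 = 16 states.
Smooth each crossing (0=||, 1=⌣⌢); contribution A^(Σ sign_k(1-2s_k)) * d^(L-1).
  state 0000: A-exp=+2, loops=3, term = A^2 * d^2
  state 0001: A-exp=+0, loops=2, term = A^0 * d^1
  state 0010: A-exp=+4, loops=2, term = A^4 * d^1
  state 0011: A-exp=+2, loops=1, term = A^2 * d^0
  state 0100: A-exp=+0, loops=2, term = A^0 * d^1
  state 0101: A-exp=-2, loops=3, term = A^-2 * d^2
  state 0110: A-exp=+2, loops=1, term = A^2 * d^0
  state 0111: A-exp=+0, loops=2, term = A^0 * d^1
  state 1000: A-exp=+0, loops=2, term = A^0 * d^1
  state 1001: A-exp=-2, loops=3, term = A^-2 * d^2
  state 1010: A-exp=+2, loops=1, term = A^2 * d^0
  state 1011: A-exp=+0, loops=2, term = A^0 * d^1
  state 1100: A-exp=-2, loops=3, term = A^-2 * d^2
  state 1101: A-exp=-4, loops=4, term = A^-4 * d^3
  state 1110: A-exp=+0, loops=2, term = A^0 * d^1
  state 1111: A-exp=-2, loops=3, term = A^-2 * d^2
Collect the terms by A-exponent (count of states per loop number):
Powers of d = -A^2 - A^-2: d^2 = A^4 + 2 + A^-4; d^3 = -A^6 - 3*A^2 - 3*A^-2 - A^-6.
  A^4 * (d) = -A^6 - A^2
  A^2 * (3 + d^2) = A^6 + 5*A^2 + A^-2
  A^0 * (6*d) = -6*A^2 - 6*A^-2
  A^-2 * (4*d^2) = 4*A^2 + 8*A^-2 + 4*A^-6
  A^-4 * (d^3) = -A^2 - 3*A^-2 - 3*A^-6 - A^-10
Summing the groups: <K> = A^2 + A^-6 - A^-10
Normalise by the writhe: (-A^3)^(-w) = (-A^3)^(-2) = A^-6, so f(A) = A^-6 * <K> = A^-4 + A^-12 - A^-16.
Substitute A = t^(-1/4), i.e. A^e → t^(-e/4): V(t) = -t^4 + t^3 + t

Answer: -t^4 + t^3 + t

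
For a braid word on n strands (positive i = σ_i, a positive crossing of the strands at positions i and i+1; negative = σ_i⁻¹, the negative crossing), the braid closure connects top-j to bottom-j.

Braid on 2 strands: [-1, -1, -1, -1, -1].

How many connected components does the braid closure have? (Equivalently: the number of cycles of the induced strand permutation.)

Track the strand permutation on 2 strands, starting from identity.
  step 1: s1^-1 swaps positions 1,2 -> [2 1]
  step 2: s1^-1 swaps positions 1,2 -> [1 2]
  step 3: s1^-1 swaps positions 1,2 -> [2 1]
  step 4: s1^-1 swaps positions 1,2 -> [1 2]
  step 5: s1^-1 swaps positions 1,2 -> [2 1]
Final permutation (position -> original strand): [2 1]
Closure components = cycle count of this permutation = 1.

Answer: 1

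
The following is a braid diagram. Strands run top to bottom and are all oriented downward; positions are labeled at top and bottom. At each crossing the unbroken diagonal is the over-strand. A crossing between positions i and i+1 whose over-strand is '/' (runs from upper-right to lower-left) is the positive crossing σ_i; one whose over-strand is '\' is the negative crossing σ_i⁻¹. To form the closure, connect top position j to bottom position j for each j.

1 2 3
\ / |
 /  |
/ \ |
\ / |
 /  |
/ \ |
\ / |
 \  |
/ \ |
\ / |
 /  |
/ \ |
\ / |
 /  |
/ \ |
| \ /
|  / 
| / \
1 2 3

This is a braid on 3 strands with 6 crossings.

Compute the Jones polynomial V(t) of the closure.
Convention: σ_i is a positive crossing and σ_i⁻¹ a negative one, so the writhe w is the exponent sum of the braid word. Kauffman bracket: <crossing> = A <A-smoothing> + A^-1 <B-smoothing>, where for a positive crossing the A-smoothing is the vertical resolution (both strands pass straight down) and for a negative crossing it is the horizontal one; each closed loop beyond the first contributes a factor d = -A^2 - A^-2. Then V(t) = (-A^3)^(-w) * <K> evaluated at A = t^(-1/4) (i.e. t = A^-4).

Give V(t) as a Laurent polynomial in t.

Reading the diagram top to bottom ('/'-over between positions i,i+1 = s_i, '\'-over = s_i^-1): braid word = s1 s1 s1^-1 s1 s1 s2.
The presented braid s1 s1 s1^-1 s1 s1 s2 on 3 strands reduces by inverse Markov moves (closure unchanged at each step):
  Destabilize: the word has the form β·s2 where s2 occurs only as the final letter (β ∈ B_2); drop it and the last strand → 2 strands.
Reduced to β = s1 s1 s1^-1 s1 s1 on 2 strands, 5 crossings.
Compute on β:
First cancel adjacent σ_i σ_i⁻¹ pairs (Reidemeister II — same braid, same closure): s1 s1 s1^-1 s1 s1 → s1 s1 s1.
Braid: s1 s1 s1 on 2 strands, 3 crossings.
Writhe w = (#positive) - (#negative) = 3 - 0 = 3.
Enumerate smoothing states for the bracket polynomial. There are 2^3 = 8 states.
For each crossing: s=0 is the vertical smoothing, s=1 horizontal. Crossing k contributes A^(sign_k * (1 - 2*s_k)); loop factor d = -A^2 - A^-2.
  state 000: A-exp=+3, loops=2, term = A^3 * d^1
  state 001: A-exp=+1, loops=1, term = A^1 * d^0
  state 010: A-exp=+1, loops=1, term = A^1 * d^0
  state 011: A-exp=-1, loops=2, term = A^-1 * d^1
  state 100: A-exp=+1, loops=1, term = A^1 * d^0
  state 101: A-exp=-1, loops=2, term = A^-1 * d^1
  state 110: A-exp=-1, loops=2, term = A^-1 * d^1
  state 111: A-exp=-3, loops=3, term = A^-3 * d^2
Collect the terms by A-exponent (count of states per loop number):
Powers of d = -A^2 - A^-2: d^2 = A^4 + 2 + A^-4.
  A^3 * (d) = -A^5 - A
  A^1 * (3) = 3*A
  A^-1 * (3*d) = -3*A - 3*A^-3
  A^-3 * (d^2) = A + 2*A^-3 + A^-7
Summing the groups: <K> = -A^5 - A^-3 + A^-7
Normalise by the writhe: (-A^3)^(-w) = (-A^3)^(-3) = -A^-9, so f(A) = -A^-9 * <K> = A^-4 + A^-12 - A^-16.
Substitute A = t^(-1/4), i.e. A^e → t^(-e/4): V(t) = -t^4 + t^3 + t

Answer: -t^4 + t^3 + t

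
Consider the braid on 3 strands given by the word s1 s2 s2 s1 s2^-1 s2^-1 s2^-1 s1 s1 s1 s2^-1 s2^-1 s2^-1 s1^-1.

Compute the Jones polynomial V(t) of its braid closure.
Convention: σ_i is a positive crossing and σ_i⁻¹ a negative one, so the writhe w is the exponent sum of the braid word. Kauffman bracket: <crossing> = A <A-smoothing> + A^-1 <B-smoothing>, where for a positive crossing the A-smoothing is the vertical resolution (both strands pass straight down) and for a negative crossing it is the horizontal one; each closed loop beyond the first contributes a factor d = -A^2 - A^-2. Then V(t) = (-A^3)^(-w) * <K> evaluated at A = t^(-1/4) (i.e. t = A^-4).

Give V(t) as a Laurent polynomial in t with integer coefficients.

t^4 - 2*t^3 + 3*t^2 - 4*t + 5 - 4*t^-1 + 3*t^-2 - 2*t^-3 + t^-4

Derivation:
The presented braid s1 s2 s2 s1 s2^-1 s2^-1 s2^-1 s1 s1 s1 s2^-1 s2^-1 s2^-1 s1^-1 on 3 strands reduces by inverse Markov moves (closure unchanged at each step):
  Deconjugate: the word is γ·β·γ⁻¹ with γ = s1 (prefix) and γ⁻¹ = s1^-1 (suffix); strip both.
  Deconjugate: the word is γ·β·γ⁻¹ with γ = s2 s2 (prefix) and γ⁻¹ = s2^-1 s2^-1 (suffix); strip both.
Reduced to β = s1 s2^-1 s2^-1 s2^-1 s1 s1 s1 s2^-1 on 3 strands, 8 crossings.
Compute on β:
Braid: s1 s2^-1 s2^-1 s2^-1 s1 s1 s1 s2^-1 on 3 strands, 8 crossings.
Writhe w = (#positive) - (#negative) = 4 - 4 = 0.
Enumerate smoothing states for the bracket polynomial. There are 2^8 = 256 states.
Smooth each crossing (0=||, 1=⌣⌢); contribution A^(Σ sign_k(1-2s_k)) * d^(L-1).
Tabulate the states by total A-exponent and number of loops L (A-exp: L × count):
  A^8: L=5 ×1
  A^6: L=4 ×8
  A^4: L=3 ×25, L=5 ×3
  A^2: L=2 ×37, L=4 ×18, L=6 ×1
  A^0: L=1 ×25, L=3 ×37, L=5 ×8
  A^-2: L=2 ×37, L=4 ×18, L=6 ×1
  A^-4: L=3 ×25, L=5 ×3
  A^-6: L=4 ×8
  A^-8: L=5 ×1
Each group contributes A^e * Σ count * d^(L-1):
Powers of d = -A^2 - A^-2: d^2 = A^4 + 2 + A^-4; d^3 = -A^6 - 3*A^2 - 3*A^-2 - A^-6; d^4 = A^8 + 4*A^4 + 6 + 4*A^-4 + A^-8; d^5 = -A^10 - 5*A^6 - 10*A^2 - 10*A^-2 - 5*A^-6 - A^-10.
  A^8 * (d^4) = A^16 + 4*A^12 + 6*A^8 + 4*A^4 + 1
  A^6 * (8*d^3) = -8*A^12 - 24*A^8 - 24*A^4 - 8
  A^4 * (25*d^2 + 3*d^4) = 3*A^12 + 37*A^8 + 68*A^4 + 37 + 3*A^-4
  A^2 * (37*d + 18*d^3 + d^5) = -A^12 - 23*A^8 - 101*A^4 - 101 - 23*A^-4 - A^-8
  A^0 * (25 + 37*d^2 + 8*d^4) = 8*A^8 + 69*A^4 + 147 + 69*A^-4 + 8*A^-8
  A^-2 * (37*d + 18*d^3 + d^5) = -A^8 - 23*A^4 - 101 - 101*A^-4 - 23*A^-8 - A^-12
  A^-4 * (25*d^2 + 3*d^4) = 3*A^4 + 37 + 68*A^-4 + 37*A^-8 + 3*A^-12
  A^-6 * (8*d^3) = -8 - 24*A^-4 - 24*A^-8 - 8*A^-12
  A^-8 * (d^4) = 1 + 4*A^-4 + 6*A^-8 + 4*A^-12 + A^-16
Summing the groups: <K> = A^16 - 2*A^12 + 3*A^8 - 4*A^4 + 5 - 4*A^-4 + 3*A^-8 - 2*A^-12 + A^-16
Normalise by the writhe: (-A^3)^(-w) = (-A^3)^(0) = 1, so f(A) = 1 * <K> = A^16 - 2*A^12 + 3*A^8 - 4*A^4 + 5 - 4*A^-4 + 3*A^-8 - 2*A^-12 + A^-16.
Substitute A = t^(-1/4), i.e. A^e → t^(-e/4): V(t) = t^4 - 2*t^3 + 3*t^2 - 4*t + 5 - 4*t^-1 + 3*t^-2 - 2*t^-3 + t^-4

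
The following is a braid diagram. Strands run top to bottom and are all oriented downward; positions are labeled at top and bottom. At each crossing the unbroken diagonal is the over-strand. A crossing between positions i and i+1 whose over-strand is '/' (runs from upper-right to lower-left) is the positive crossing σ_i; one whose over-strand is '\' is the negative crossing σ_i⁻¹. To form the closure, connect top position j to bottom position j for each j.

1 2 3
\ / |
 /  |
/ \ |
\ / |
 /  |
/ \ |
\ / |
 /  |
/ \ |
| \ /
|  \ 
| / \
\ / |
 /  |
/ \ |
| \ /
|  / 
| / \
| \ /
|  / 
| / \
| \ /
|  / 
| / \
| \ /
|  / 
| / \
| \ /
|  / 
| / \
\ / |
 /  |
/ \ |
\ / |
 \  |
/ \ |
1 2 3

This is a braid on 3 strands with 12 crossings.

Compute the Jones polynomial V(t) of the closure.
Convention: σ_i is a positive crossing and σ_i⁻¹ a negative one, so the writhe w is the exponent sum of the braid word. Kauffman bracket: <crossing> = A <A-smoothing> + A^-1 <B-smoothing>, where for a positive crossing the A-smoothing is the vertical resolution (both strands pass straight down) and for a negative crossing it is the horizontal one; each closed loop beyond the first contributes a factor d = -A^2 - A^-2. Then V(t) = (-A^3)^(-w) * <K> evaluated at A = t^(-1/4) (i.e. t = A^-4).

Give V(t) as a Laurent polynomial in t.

-t^12 + 2*t^11 - 4*t^10 + 5*t^9 - 5*t^8 + 5*t^7 - 4*t^6 + 3*t^5 - t^4 + t^3

Derivation:
Reading the diagram top to bottom ('/'-over between positions i,i+1 = s_i, '\'-over = s_i^-1): braid word = s1 s1 s1 s2^-1 s1 s2 s2 s2 s2 s2 s1 s1^-1.
The presented braid s1 s1 s1 s2^-1 s1 s2 s2 s2 s2 s2 s1 s1^-1 on 3 strands reduces by inverse Markov moves (closure unchanged at each step):
  Deconjugate: the word is γ·β·γ⁻¹ with γ = s1 (prefix) and γ⁻¹ = s1^-1 (suffix); strip both.
Reduced to β = s1 s1 s2^-1 s1 s2 s2 s2 s2 s2 s1 on 3 strands, 10 crossings.
Compute on β:
Braid: s1 s1 s2^-1 s1 s2 s2 s2 s2 s2 s1 on 3 strands, 10 crossings.
Writhe w = (#positive) - (#negative) = 9 - 1 = 8.
Enumerate smoothing states for the bracket polynomial. There are 2^10 = 1024 states.
Each crossing splits two ways (0=vertical, 1=horizontal). The state's weight is A^(#A-smoothings - #B-smoothings) * d^(loops - 1).
Tabulate the states by total A-exponent and number of loops L (A-exp: L × count):
  A^10: L=2 ×1
  A^8: L=1 ×4, L=3 ×6
  A^6: L=2 ×35, L=4 ×10
  A^4: L=1 ×35, L=3 ×75, L=5 ×10
  A^2: L=2 ×115, L=4 ×90, L=6 ×5
  A^0: L=3 ×185, L=5 ×66, L=7 ×1
  A^-2: L=4 ×180, L=6 ×30
  A^-4: L=5 ×112, L=7 ×8
  A^-6: L=6 ×44, L=8 ×1
  A^-8: L=7 ×10
  A^-10: L=8 ×1
Each group contributes A^e * Σ count * d^(L-1):
Powers of d = -A^2 - A^-2: d^2 = A^4 + 2 + A^-4; d^3 = -A^6 - 3*A^2 - 3*A^-2 - A^-6; d^4 = A^8 + 4*A^4 + 6 + 4*A^-4 + A^-8; d^5 = -A^10 - 5*A^6 - 10*A^2 - 10*A^-2 - 5*A^-6 - A^-10; d^6 = A^12 + 6*A^8 + 15*A^4 + 20 + 15*A^-4 + 6*A^-8 + A^-12; d^7 = -A^14 - 7*A^10 - 21*A^6 - 35*A^2 - 35*A^-2 - 21*A^-6 - 7*A^-10 - A^-14.
  A^10 * (d) = -A^12 - A^8
  A^8 * (4 + 6*d^2) = 6*A^12 + 16*A^8 + 6*A^4
  A^6 * (35*d + 10*d^3) = -10*A^12 - 65*A^8 - 65*A^4 - 10
  A^4 * (35 + 75*d^2 + 10*d^4) = 10*A^12 + 115*A^8 + 245*A^4 + 115 + 10*A^-4
  A^2 * (115*d + 90*d^3 + 5*d^5) = -5*A^12 - 115*A^8 - 435*A^4 - 435 - 115*A^-4 - 5*A^-8
  A^0 * (185*d^2 + 66*d^4 + d^6) = A^12 + 72*A^8 + 464*A^4 + 786 + 464*A^-4 + 72*A^-8 + A^-12
  A^-2 * (180*d^3 + 30*d^5) = -30*A^8 - 330*A^4 - 840 - 840*A^-4 - 330*A^-8 - 30*A^-12
  A^-4 * (112*d^4 + 8*d^6) = 8*A^8 + 160*A^4 + 568 + 832*A^-4 + 568*A^-8 + 160*A^-12 + 8*A^-16
  A^-6 * (44*d^5 + d^7) = -A^8 - 51*A^4 - 241 - 475*A^-4 - 475*A^-8 - 241*A^-12 - 51*A^-16 - A^-20
  A^-8 * (10*d^6) = 10*A^4 + 60 + 150*A^-4 + 200*A^-8 + 150*A^-12 + 60*A^-16 + 10*A^-20
  A^-10 * (d^7) = -A^4 - 7 - 21*A^-4 - 35*A^-8 - 35*A^-12 - 21*A^-16 - 7*A^-20 - A^-24
Summing the groups: <K> = A^12 - A^8 + 3*A^4 - 4 + 5*A^-4 - 5*A^-8 + 5*A^-12 - 4*A^-16 + 2*A^-20 - A^-24
Normalise by the writhe: (-A^3)^(-w) = (-A^3)^(-8) = A^-24, so f(A) = A^-24 * <K> = A^-12 - A^-16 + 3*A^-20 - 4*A^-24 + 5*A^-28 - 5*A^-32 + 5*A^-36 - 4*A^-40 + 2*A^-44 - A^-48.
Substitute A = t^(-1/4), i.e. A^e → t^(-e/4): V(t) = -t^12 + 2*t^11 - 4*t^10 + 5*t^9 - 5*t^8 + 5*t^7 - 4*t^6 + 3*t^5 - t^4 + t^3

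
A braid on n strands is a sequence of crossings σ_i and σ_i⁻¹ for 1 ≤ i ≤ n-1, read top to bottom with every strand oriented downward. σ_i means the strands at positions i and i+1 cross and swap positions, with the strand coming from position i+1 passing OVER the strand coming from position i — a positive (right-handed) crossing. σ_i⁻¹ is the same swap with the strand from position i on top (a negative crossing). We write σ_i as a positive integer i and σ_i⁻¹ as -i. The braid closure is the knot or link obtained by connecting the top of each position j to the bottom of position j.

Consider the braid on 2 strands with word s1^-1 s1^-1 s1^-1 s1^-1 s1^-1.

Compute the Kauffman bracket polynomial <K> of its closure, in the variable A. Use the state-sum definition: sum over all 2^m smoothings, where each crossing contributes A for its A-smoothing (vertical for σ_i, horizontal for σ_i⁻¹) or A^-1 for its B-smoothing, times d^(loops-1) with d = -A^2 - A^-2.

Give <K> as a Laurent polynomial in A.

A^13 - A^9 + A^5 - A - A^-7

Derivation:
Braid: s1^-1 s1^-1 s1^-1 s1^-1 s1^-1 on 2 strands, 5 crossings.
Writhe w = (#positive) - (#negative) = 0 - 5 = -5.
Computing the Kauffman bracket via state sum. There are 2^5 = 32 states.
For each crossing: s=0 is the vertical smoothing, s=1 horizontal. Crossing k contributes A^(sign_k * (1 - 2*s_k)); loop factor d = -A^2 - A^-2.
  state 00000: A-exp=-5, loops=2, term = A^-5 * d^1
  state 00001: A-exp=-3, loops=1, term = A^-3 * d^0
  state 00010: A-exp=-3, loops=1, term = A^-3 * d^0
  state 00011: A-exp=-1, loops=2, term = A^-1 * d^1
  state 00100: A-exp=-3, loops=1, term = A^-3 * d^0
  state 00101: A-exp=-1, loops=2, term = A^-1 * d^1
  state 00110: A-exp=-1, loops=2, term = A^-1 * d^1
  state 00111: A-exp=+1, loops=3, term = A^1 * d^2
  state 01000: A-exp=-3, loops=1, term = A^-3 * d^0
  state 01001: A-exp=-1, loops=2, term = A^-1 * d^1
  state 01010: A-exp=-1, loops=2, term = A^-1 * d^1
  state 01011: A-exp=+1, loops=3, term = A^1 * d^2
  state 01100: A-exp=-1, loops=2, term = A^-1 * d^1
  state 01101: A-exp=+1, loops=3, term = A^1 * d^2
  state 01110: A-exp=+1, loops=3, term = A^1 * d^2
  state 01111: A-exp=+3, loops=4, term = A^3 * d^3
  state 10000: A-exp=-3, loops=1, term = A^-3 * d^0
  state 10001: A-exp=-1, loops=2, term = A^-1 * d^1
  state 10010: A-exp=-1, loops=2, term = A^-1 * d^1
  state 10011: A-exp=+1, loops=3, term = A^1 * d^2
  state 10100: A-exp=-1, loops=2, term = A^-1 * d^1
  state 10101: A-exp=+1, loops=3, term = A^1 * d^2
  state 10110: A-exp=+1, loops=3, term = A^1 * d^2
  state 10111: A-exp=+3, loops=4, term = A^3 * d^3
  state 11000: A-exp=-1, loops=2, term = A^-1 * d^1
  state 11001: A-exp=+1, loops=3, term = A^1 * d^2
  state 11010: A-exp=+1, loops=3, term = A^1 * d^2
  state 11011: A-exp=+3, loops=4, term = A^3 * d^3
  state 11100: A-exp=+1, loops=3, term = A^1 * d^2
  state 11101: A-exp=+3, loops=4, term = A^3 * d^3
  state 11110: A-exp=+3, loops=4, term = A^3 * d^3
  state 11111: A-exp=+5, loops=5, term = A^5 * d^4
Collect the terms by A-exponent (count of states per loop number):
Powers of d = -A^2 - A^-2: d^2 = A^4 + 2 + A^-4; d^3 = -A^6 - 3*A^2 - 3*A^-2 - A^-6; d^4 = A^8 + 4*A^4 + 6 + 4*A^-4 + A^-8.
  A^5 * (d^4) = A^13 + 4*A^9 + 6*A^5 + 4*A + A^-3
  A^3 * (5*d^3) = -5*A^9 - 15*A^5 - 15*A - 5*A^-3
  A^1 * (10*d^2) = 10*A^5 + 20*A + 10*A^-3
  A^-1 * (10*d) = -10*A - 10*A^-3
  A^-3 * (5) = 5*A^-3
  A^-5 * (d) = -A^-3 - A^-7
Summing the groups: <K> = A^13 - A^9 + A^5 - A - A^-7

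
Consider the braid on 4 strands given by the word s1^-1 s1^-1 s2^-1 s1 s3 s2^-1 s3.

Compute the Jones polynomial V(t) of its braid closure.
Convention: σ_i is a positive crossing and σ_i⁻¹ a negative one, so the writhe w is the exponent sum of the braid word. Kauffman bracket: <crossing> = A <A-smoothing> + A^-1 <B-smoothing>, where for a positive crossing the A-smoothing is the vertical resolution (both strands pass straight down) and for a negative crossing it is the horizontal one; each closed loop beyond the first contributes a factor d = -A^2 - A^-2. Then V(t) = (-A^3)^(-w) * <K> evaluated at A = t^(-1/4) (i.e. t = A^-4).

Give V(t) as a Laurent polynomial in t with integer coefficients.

Braid: s1^-1 s1^-1 s2^-1 s1 s3 s2^-1 s3 on 4 strands, 7 crossings.
Writhe w = (#positive) - (#negative) = 3 - 4 = -1.
Enumerate smoothing states for the bracket polynomial. There are 2^7 = 128 states.
For each crossing: s=0 is the vertical smoothing, s=1 horizontal. Crossing k contributes A^(sign_k * (1 - 2*s_k)); loop factor d = -A^2 - A^-2.
Tabulate the states by total A-exponent and number of loops L (A-exp: L × count):
  A^7: L=4 ×1
  A^5: L=3 ×7
  A^3: L=2 ×17, L=4 ×4
  A^1: L=1 ×14, L=3 ×20, L=5 ×1
  A^-1: L=2 ×27, L=4 ×8
  A^-3: L=1 ×5, L=3 ×15, L=5 ×1
  A^-5: L=2 ×4, L=4 ×3
  A^-7: L=3 ×1
Each group contributes A^e * Σ count * d^(L-1):
Powers of d = -A^2 - A^-2: d^2 = A^4 + 2 + A^-4; d^3 = -A^6 - 3*A^2 - 3*A^-2 - A^-6; d^4 = A^8 + 4*A^4 + 6 + 4*A^-4 + A^-8.
  A^7 * (d^3) = -A^13 - 3*A^9 - 3*A^5 - A
  A^5 * (7*d^2) = 7*A^9 + 14*A^5 + 7*A
  A^3 * (17*d + 4*d^3) = -4*A^9 - 29*A^5 - 29*A - 4*A^-3
  A^1 * (14 + 20*d^2 + d^4) = A^9 + 24*A^5 + 60*A + 24*A^-3 + A^-7
  A^-1 * (27*d + 8*d^3) = -8*A^5 - 51*A - 51*A^-3 - 8*A^-7
  A^-3 * (5 + 15*d^2 + d^4) = A^5 + 19*A + 41*A^-3 + 19*A^-7 + A^-11
  A^-5 * (4*d + 3*d^3) = -3*A - 13*A^-3 - 13*A^-7 - 3*A^-11
  A^-7 * (d^2) = A^-3 + 2*A^-7 + A^-11
Summing the groups: <K> = -A^13 + A^9 - A^5 + 2*A - 2*A^-3 + A^-7 - A^-11
Normalise by the writhe: (-A^3)^(-w) = (-A^3)^(1) = -A^3, so f(A) = -A^3 * <K> = A^16 - A^12 + A^8 - 2*A^4 + 2 - A^-4 + A^-8.
Substitute A = t^(-1/4), i.e. A^e → t^(-e/4): V(t) = t^2 - t + 2 - 2*t^-1 + t^-2 - t^-3 + t^-4

Answer: t^2 - t + 2 - 2*t^-1 + t^-2 - t^-3 + t^-4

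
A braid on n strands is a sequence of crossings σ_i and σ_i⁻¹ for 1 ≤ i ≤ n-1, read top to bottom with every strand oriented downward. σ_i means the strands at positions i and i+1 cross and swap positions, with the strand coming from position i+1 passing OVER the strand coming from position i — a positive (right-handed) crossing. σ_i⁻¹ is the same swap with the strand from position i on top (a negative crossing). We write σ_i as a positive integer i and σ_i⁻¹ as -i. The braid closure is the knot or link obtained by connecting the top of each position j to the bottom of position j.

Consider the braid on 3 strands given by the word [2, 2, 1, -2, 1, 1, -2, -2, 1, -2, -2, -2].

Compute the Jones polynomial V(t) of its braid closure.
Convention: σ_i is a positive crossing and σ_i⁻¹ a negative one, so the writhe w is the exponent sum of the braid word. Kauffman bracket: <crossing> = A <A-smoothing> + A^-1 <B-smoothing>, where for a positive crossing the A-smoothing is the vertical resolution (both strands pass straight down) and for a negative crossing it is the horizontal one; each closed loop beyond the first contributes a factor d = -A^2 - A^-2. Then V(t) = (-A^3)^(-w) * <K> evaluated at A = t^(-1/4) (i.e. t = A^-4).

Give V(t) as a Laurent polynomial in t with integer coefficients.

t^4 - 3*t^3 + 5*t^2 - 6*t + 7 - 6*t^-1 + 5*t^-2 - 3*t^-3 + t^-4

Derivation:
The presented braid s2 s2 s1 s2^-1 s1 s1 s2^-1 s2^-1 s1 s2^-1 s2^-1 s2^-1 on 3 strands reduces by inverse Markov moves (closure unchanged at each step):
  Deconjugate: the word is γ·β·γ⁻¹ with γ = s2 s2 (prefix) and γ⁻¹ = s2^-1 s2^-1 (suffix); strip both.
Reduced to β = s1 s2^-1 s1 s1 s2^-1 s2^-1 s1 s2^-1 on 3 strands, 8 crossings.
Compute on β:
Braid: s1 s2^-1 s1 s1 s2^-1 s2^-1 s1 s2^-1 on 3 strands, 8 crossings.
Writhe w = (#positive) - (#negative) = 4 - 4 = 0.
Enumerate smoothing states for the bracket polynomial. There are 2^8 = 256 states.
For each crossing: s=0 is the vertical smoothing, s=1 horizontal. Crossing k contributes A^(sign_k * (1 - 2*s_k)); loop factor d = -A^2 - A^-2.
Tabulate the states by total A-exponent and number of loops L (A-exp: L × count):
  A^8: L=5 ×1
  A^6: L=4 ×8
  A^4: L=3 ×27, L=5 ×1
  A^2: L=2 ×47, L=4 ×9
  A^0: L=1 ×37, L=3 ×32, L=5 ×1
  A^-2: L=2 ×47, L=4 ×9
  A^-4: L=3 ×27, L=5 ×1
  A^-6: L=4 ×8
  A^-8: L=5 ×1
Each group contributes A^e * Σ count * d^(L-1):
Powers of d = -A^2 - A^-2: d^2 = A^4 + 2 + A^-4; d^3 = -A^6 - 3*A^2 - 3*A^-2 - A^-6; d^4 = A^8 + 4*A^4 + 6 + 4*A^-4 + A^-8.
  A^8 * (d^4) = A^16 + 4*A^12 + 6*A^8 + 4*A^4 + 1
  A^6 * (8*d^3) = -8*A^12 - 24*A^8 - 24*A^4 - 8
  A^4 * (27*d^2 + d^4) = A^12 + 31*A^8 + 60*A^4 + 31 + A^-4
  A^2 * (47*d + 9*d^3) = -9*A^8 - 74*A^4 - 74 - 9*A^-4
  A^0 * (37 + 32*d^2 + d^4) = A^8 + 36*A^4 + 107 + 36*A^-4 + A^-8
  A^-2 * (47*d + 9*d^3) = -9*A^4 - 74 - 74*A^-4 - 9*A^-8
  A^-4 * (27*d^2 + d^4) = A^4 + 31 + 60*A^-4 + 31*A^-8 + A^-12
  A^-6 * (8*d^3) = -8 - 24*A^-4 - 24*A^-8 - 8*A^-12
  A^-8 * (d^4) = 1 + 4*A^-4 + 6*A^-8 + 4*A^-12 + A^-16
Summing the groups: <K> = A^16 - 3*A^12 + 5*A^8 - 6*A^4 + 7 - 6*A^-4 + 5*A^-8 - 3*A^-12 + A^-16
Normalise by the writhe: (-A^3)^(-w) = (-A^3)^(0) = 1, so f(A) = 1 * <K> = A^16 - 3*A^12 + 5*A^8 - 6*A^4 + 7 - 6*A^-4 + 5*A^-8 - 3*A^-12 + A^-16.
Substitute A = t^(-1/4), i.e. A^e → t^(-e/4): V(t) = t^4 - 3*t^3 + 5*t^2 - 6*t + 7 - 6*t^-1 + 5*t^-2 - 3*t^-3 + t^-4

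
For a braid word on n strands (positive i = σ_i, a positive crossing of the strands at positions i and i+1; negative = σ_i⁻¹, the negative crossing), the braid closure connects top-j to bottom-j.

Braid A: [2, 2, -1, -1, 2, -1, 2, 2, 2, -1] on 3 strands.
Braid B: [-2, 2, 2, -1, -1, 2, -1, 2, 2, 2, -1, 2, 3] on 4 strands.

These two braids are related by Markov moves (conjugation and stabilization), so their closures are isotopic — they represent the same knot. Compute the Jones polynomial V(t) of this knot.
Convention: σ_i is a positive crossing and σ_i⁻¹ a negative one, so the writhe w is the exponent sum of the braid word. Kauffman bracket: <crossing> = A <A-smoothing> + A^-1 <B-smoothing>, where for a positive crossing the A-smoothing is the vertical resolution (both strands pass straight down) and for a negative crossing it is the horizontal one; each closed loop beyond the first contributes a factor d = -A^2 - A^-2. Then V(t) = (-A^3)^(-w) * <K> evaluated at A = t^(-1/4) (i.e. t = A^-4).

t^7 - 3*t^6 + 6*t^5 - 9*t^4 + 11*t^3 - 12*t^2 + 11*t - 8 + 6*t^-1 - 3*t^-2 + t^-3

Derivation:
Markov-equivalent braids have isotopic closures, hence identical knot invariants. Strip the Markov moves from each word to reach a common short braid β, then compute V(t) once on β.
Braid A: s2 s2 s1^-1 s1^-1 s2 s1^-1 s2 s2 s2 s1^-1 on 3 strands has no conjugating prefix/suffix or stabilization to strip; take β = s2 s2 s1^-1 s1^-1 s2 s1^-1 s2 s2 s2 s1^-1.
Braid B: s2^-1 s2 s2 s1^-1 s1^-1 s2 s1^-1 s2 s2 s2 s1^-1 s2 s3 on 4 strands reduces by inverse Markov moves (closure unchanged at each step):
  Destabilize: the word has the form β·s3 where s3 occurs only as the final letter (β ∈ B_3); drop it and the last strand → 3 strands.
  Deconjugate: the word is γ·β·γ⁻¹ with γ = s2^-1 (prefix) and γ⁻¹ = s2 (suffix); strip both.
Reduced to β = s2 s2 s1^-1 s1^-1 s2 s1^-1 s2 s2 s2 s1^-1 on 3 strands, 10 crossings.
Both give the same β = s2 s2 s1^-1 s1^-1 s2 s1^-1 s2 s2 s2 s1^-1 on 3 strands, so one state sum suffices:
Braid: s2 s2 s1^-1 s1^-1 s2 s1^-1 s2 s2 s2 s1^-1 on 3 strands, 10 crossings.
Writhe w = (#positive) - (#negative) = 6 - 4 = 2.
State-sum expansion of <K>. There are 2^10 = 1024 states.
Each crossing splits two ways (0=vertical, 1=horizontal). The state's weight is A^(#A-smoothings - #B-smoothings) * d^(loops - 1).
Tabulate the states by total A-exponent and number of loops L (A-exp: L × count):
  A^10: L=5 ×1
  A^8: L=4 ×10
  A^6: L=3 ×41, L=5 ×4
  A^4: L=2 ×81, L=4 ×38, L=6 ×1
  A^2: L=1 ×71, L=3 ×117, L=5 ×22
  A^0: L=2 ×154, L=4 ×91, L=6 ×7
  A^-2: L=3 ×168, L=5 ×41, L=7 ×1
  A^-4: L=4 ×110, L=6 ×10
  A^-6: L=5 ×44, L=7 ×1
  A^-8: L=6 ×10
  A^-10: L=7 ×1
Each group contributes A^e * Σ count * d^(L-1):
Powers of d = -A^2 - A^-2: d^2 = A^4 + 2 + A^-4; d^3 = -A^6 - 3*A^2 - 3*A^-2 - A^-6; d^4 = A^8 + 4*A^4 + 6 + 4*A^-4 + A^-8; d^5 = -A^10 - 5*A^6 - 10*A^2 - 10*A^-2 - 5*A^-6 - A^-10; d^6 = A^12 + 6*A^8 + 15*A^4 + 20 + 15*A^-4 + 6*A^-8 + A^-12.
  A^10 * (d^4) = A^18 + 4*A^14 + 6*A^10 + 4*A^6 + A^2
  A^8 * (10*d^3) = -10*A^14 - 30*A^10 - 30*A^6 - 10*A^2
  A^6 * (41*d^2 + 4*d^4) = 4*A^14 + 57*A^10 + 106*A^6 + 57*A^2 + 4*A^-2
  A^4 * (81*d + 38*d^3 + d^5) = -A^14 - 43*A^10 - 205*A^6 - 205*A^2 - 43*A^-2 - A^-6
  A^2 * (71 + 117*d^2 + 22*d^4) = 22*A^10 + 205*A^6 + 437*A^2 + 205*A^-2 + 22*A^-6
  A^0 * (154*d + 91*d^3 + 7*d^5) = -7*A^10 - 126*A^6 - 497*A^2 - 497*A^-2 - 126*A^-6 - 7*A^-10
  A^-2 * (168*d^2 + 41*d^4 + d^6) = A^10 + 47*A^6 + 347*A^2 + 602*A^-2 + 347*A^-6 + 47*A^-10 + A^-14
  A^-4 * (110*d^3 + 10*d^5) = -10*A^6 - 160*A^2 - 430*A^-2 - 430*A^-6 - 160*A^-10 - 10*A^-14
  A^-6 * (44*d^4 + d^6) = A^6 + 50*A^2 + 191*A^-2 + 284*A^-6 + 191*A^-10 + 50*A^-14 + A^-18
  A^-8 * (10*d^5) = -10*A^2 - 50*A^-2 - 100*A^-6 - 100*A^-10 - 50*A^-14 - 10*A^-18
  A^-10 * (d^6) = A^2 + 6*A^-2 + 15*A^-6 + 20*A^-10 + 15*A^-14 + 6*A^-18 + A^-22
Summing the groups: <K> = A^18 - 3*A^14 + 6*A^10 - 8*A^6 + 11*A^2 - 12*A^-2 + 11*A^-6 - 9*A^-10 + 6*A^-14 - 3*A^-18 + A^-22
Normalise by the writhe: (-A^3)^(-w) = (-A^3)^(-2) = A^-6, so f(A) = A^-6 * <K> = A^12 - 3*A^8 + 6*A^4 - 8 + 11*A^-4 - 12*A^-8 + 11*A^-12 - 9*A^-16 + 6*A^-20 - 3*A^-24 + A^-28.
Substitute A = t^(-1/4), i.e. A^e → t^(-e/4): V(t) = t^7 - 3*t^6 + 6*t^5 - 9*t^4 + 11*t^3 - 12*t^2 + 11*t - 8 + 6*t^-1 - 3*t^-2 + t^-3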